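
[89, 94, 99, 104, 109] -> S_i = 89 + 5*i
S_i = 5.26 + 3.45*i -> [5.26, 8.71, 12.16, 15.61, 19.06]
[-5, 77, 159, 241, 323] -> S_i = -5 + 82*i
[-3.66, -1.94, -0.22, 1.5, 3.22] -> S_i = -3.66 + 1.72*i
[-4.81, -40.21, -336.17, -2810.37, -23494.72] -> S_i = -4.81*8.36^i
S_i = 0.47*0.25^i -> [0.47, 0.12, 0.03, 0.01, 0.0]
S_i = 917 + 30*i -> [917, 947, 977, 1007, 1037]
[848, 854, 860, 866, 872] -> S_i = 848 + 6*i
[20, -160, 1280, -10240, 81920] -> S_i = 20*-8^i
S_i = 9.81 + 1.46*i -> [9.81, 11.27, 12.73, 14.19, 15.65]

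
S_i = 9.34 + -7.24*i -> [9.34, 2.1, -5.14, -12.38, -19.62]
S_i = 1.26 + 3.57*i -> [1.26, 4.83, 8.4, 11.97, 15.54]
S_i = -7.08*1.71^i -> [-7.08, -12.11, -20.7, -35.4, -60.54]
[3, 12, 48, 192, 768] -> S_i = 3*4^i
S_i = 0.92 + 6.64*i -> [0.92, 7.56, 14.2, 20.84, 27.48]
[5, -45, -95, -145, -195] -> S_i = 5 + -50*i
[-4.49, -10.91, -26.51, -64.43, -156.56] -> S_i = -4.49*2.43^i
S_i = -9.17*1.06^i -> [-9.17, -9.72, -10.3, -10.92, -11.58]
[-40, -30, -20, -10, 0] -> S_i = -40 + 10*i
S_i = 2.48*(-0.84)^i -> [2.48, -2.08, 1.75, -1.47, 1.23]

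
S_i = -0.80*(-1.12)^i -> [-0.8, 0.9, -1.0, 1.12, -1.26]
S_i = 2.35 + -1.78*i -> [2.35, 0.57, -1.21, -2.99, -4.77]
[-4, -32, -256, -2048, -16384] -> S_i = -4*8^i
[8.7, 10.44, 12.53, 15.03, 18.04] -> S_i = 8.70*1.20^i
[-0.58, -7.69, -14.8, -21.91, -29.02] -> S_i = -0.58 + -7.11*i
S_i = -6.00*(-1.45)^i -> [-6.0, 8.7, -12.62, 18.29, -26.52]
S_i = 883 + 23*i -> [883, 906, 929, 952, 975]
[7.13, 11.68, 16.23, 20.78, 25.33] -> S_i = 7.13 + 4.55*i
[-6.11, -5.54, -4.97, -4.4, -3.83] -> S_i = -6.11 + 0.57*i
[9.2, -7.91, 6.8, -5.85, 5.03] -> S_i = 9.20*(-0.86)^i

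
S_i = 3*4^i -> [3, 12, 48, 192, 768]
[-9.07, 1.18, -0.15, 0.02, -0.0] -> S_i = -9.07*(-0.13)^i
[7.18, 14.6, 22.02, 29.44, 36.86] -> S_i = 7.18 + 7.42*i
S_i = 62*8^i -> [62, 496, 3968, 31744, 253952]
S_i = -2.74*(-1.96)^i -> [-2.74, 5.37, -10.53, 20.63, -40.44]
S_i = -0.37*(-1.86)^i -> [-0.37, 0.69, -1.28, 2.38, -4.43]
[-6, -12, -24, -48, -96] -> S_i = -6*2^i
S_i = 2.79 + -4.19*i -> [2.79, -1.4, -5.59, -9.78, -13.97]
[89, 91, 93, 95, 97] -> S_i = 89 + 2*i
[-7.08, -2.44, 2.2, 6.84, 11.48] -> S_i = -7.08 + 4.64*i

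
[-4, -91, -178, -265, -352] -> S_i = -4 + -87*i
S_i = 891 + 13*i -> [891, 904, 917, 930, 943]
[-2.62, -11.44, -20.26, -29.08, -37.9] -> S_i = -2.62 + -8.82*i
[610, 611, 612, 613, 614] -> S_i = 610 + 1*i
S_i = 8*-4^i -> [8, -32, 128, -512, 2048]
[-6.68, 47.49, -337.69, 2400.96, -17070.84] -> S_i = -6.68*(-7.11)^i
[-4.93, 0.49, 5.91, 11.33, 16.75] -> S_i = -4.93 + 5.42*i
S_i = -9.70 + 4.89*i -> [-9.7, -4.81, 0.08, 4.97, 9.86]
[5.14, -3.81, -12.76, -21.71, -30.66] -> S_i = 5.14 + -8.95*i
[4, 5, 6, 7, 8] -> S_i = 4 + 1*i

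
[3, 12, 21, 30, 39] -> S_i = 3 + 9*i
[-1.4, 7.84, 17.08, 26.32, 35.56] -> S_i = -1.40 + 9.24*i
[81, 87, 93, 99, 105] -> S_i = 81 + 6*i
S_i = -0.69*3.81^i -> [-0.69, -2.63, -10.02, -38.16, -145.39]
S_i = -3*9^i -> [-3, -27, -243, -2187, -19683]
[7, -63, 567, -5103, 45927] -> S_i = 7*-9^i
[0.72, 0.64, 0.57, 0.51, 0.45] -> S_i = 0.72*0.89^i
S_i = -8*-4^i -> [-8, 32, -128, 512, -2048]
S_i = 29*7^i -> [29, 203, 1421, 9947, 69629]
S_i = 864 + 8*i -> [864, 872, 880, 888, 896]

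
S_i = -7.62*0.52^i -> [-7.62, -3.96, -2.06, -1.07, -0.56]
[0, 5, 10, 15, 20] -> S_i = 0 + 5*i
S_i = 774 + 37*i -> [774, 811, 848, 885, 922]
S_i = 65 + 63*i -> [65, 128, 191, 254, 317]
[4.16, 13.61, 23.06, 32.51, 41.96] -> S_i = 4.16 + 9.45*i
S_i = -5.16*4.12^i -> [-5.16, -21.26, -87.59, -360.86, -1486.75]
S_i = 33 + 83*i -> [33, 116, 199, 282, 365]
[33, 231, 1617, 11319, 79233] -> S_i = 33*7^i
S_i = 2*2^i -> [2, 4, 8, 16, 32]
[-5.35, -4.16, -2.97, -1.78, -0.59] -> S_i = -5.35 + 1.19*i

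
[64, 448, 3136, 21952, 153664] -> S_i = 64*7^i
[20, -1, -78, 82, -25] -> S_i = Random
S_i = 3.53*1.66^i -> [3.53, 5.86, 9.73, 16.15, 26.8]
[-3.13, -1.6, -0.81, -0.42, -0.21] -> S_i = -3.13*0.51^i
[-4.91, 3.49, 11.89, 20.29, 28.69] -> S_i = -4.91 + 8.40*i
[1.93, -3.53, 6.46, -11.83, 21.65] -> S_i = 1.93*(-1.83)^i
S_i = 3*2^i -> [3, 6, 12, 24, 48]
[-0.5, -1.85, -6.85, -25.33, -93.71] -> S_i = -0.50*3.70^i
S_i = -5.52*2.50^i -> [-5.52, -13.8, -34.5, -86.25, -215.62]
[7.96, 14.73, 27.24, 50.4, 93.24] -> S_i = 7.96*1.85^i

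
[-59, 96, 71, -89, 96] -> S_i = Random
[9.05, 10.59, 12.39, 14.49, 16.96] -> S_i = 9.05*1.17^i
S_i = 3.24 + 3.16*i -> [3.24, 6.4, 9.56, 12.72, 15.88]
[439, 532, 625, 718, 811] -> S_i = 439 + 93*i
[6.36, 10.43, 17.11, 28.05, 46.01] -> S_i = 6.36*1.64^i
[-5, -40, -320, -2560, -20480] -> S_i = -5*8^i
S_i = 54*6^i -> [54, 324, 1944, 11664, 69984]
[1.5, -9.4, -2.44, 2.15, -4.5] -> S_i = Random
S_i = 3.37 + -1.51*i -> [3.37, 1.86, 0.35, -1.16, -2.67]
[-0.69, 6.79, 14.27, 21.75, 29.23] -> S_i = -0.69 + 7.48*i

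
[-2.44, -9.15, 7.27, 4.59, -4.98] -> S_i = Random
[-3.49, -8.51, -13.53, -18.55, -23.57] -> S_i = -3.49 + -5.02*i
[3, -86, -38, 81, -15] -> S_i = Random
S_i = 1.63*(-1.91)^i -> [1.63, -3.11, 5.95, -11.36, 21.69]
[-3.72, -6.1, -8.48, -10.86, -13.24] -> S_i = -3.72 + -2.38*i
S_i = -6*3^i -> [-6, -18, -54, -162, -486]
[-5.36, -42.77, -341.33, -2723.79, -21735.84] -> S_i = -5.36*7.98^i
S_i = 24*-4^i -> [24, -96, 384, -1536, 6144]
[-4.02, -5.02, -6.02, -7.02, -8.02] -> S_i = -4.02 + -1.00*i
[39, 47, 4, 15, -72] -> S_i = Random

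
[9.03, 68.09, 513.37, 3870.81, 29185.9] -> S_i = 9.03*7.54^i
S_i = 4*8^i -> [4, 32, 256, 2048, 16384]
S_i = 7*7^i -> [7, 49, 343, 2401, 16807]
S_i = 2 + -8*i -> [2, -6, -14, -22, -30]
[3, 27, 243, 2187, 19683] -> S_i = 3*9^i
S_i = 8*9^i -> [8, 72, 648, 5832, 52488]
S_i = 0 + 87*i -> [0, 87, 174, 261, 348]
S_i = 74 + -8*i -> [74, 66, 58, 50, 42]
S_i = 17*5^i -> [17, 85, 425, 2125, 10625]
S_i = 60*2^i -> [60, 120, 240, 480, 960]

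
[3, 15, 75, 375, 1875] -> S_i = 3*5^i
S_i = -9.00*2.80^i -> [-9.0, -25.2, -70.56, -197.57, -553.19]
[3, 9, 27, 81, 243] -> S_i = 3*3^i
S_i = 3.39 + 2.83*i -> [3.39, 6.22, 9.05, 11.88, 14.71]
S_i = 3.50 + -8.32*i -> [3.5, -4.82, -13.14, -21.46, -29.78]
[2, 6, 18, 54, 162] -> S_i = 2*3^i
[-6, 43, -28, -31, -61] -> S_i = Random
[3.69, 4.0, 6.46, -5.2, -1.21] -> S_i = Random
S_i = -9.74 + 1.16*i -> [-9.74, -8.58, -7.42, -6.26, -5.1]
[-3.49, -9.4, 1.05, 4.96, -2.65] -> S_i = Random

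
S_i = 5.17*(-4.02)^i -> [5.17, -20.78, 83.55, -335.87, 1350.19]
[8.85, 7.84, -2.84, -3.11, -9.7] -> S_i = Random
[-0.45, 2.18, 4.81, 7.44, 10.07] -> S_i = -0.45 + 2.63*i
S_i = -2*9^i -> [-2, -18, -162, -1458, -13122]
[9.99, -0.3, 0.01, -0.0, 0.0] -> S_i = 9.99*(-0.03)^i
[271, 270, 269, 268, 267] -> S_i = 271 + -1*i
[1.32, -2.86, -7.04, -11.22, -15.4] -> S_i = 1.32 + -4.18*i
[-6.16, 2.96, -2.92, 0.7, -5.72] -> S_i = Random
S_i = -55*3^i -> [-55, -165, -495, -1485, -4455]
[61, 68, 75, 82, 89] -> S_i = 61 + 7*i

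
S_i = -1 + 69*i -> [-1, 68, 137, 206, 275]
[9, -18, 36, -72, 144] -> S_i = 9*-2^i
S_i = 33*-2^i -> [33, -66, 132, -264, 528]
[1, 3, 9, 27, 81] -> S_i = 1*3^i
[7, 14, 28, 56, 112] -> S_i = 7*2^i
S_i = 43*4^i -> [43, 172, 688, 2752, 11008]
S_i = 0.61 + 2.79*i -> [0.61, 3.4, 6.19, 8.98, 11.77]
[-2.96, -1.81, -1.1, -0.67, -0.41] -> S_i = -2.96*0.61^i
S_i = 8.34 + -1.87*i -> [8.34, 6.47, 4.6, 2.73, 0.86]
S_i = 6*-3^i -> [6, -18, 54, -162, 486]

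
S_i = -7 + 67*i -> [-7, 60, 127, 194, 261]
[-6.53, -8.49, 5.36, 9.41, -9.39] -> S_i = Random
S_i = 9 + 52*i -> [9, 61, 113, 165, 217]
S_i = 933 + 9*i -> [933, 942, 951, 960, 969]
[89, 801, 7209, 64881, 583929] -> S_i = 89*9^i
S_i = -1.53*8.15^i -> [-1.53, -12.47, -101.63, -828.26, -6750.28]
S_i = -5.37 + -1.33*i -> [-5.37, -6.7, -8.03, -9.36, -10.69]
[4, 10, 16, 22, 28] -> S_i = 4 + 6*i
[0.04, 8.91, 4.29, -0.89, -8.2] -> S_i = Random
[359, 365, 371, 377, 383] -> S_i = 359 + 6*i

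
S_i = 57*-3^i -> [57, -171, 513, -1539, 4617]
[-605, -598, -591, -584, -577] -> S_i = -605 + 7*i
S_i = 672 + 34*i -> [672, 706, 740, 774, 808]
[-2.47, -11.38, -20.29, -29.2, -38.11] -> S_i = -2.47 + -8.91*i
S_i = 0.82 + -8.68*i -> [0.82, -7.86, -16.54, -25.22, -33.9]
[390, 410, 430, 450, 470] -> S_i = 390 + 20*i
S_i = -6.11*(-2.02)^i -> [-6.11, 12.34, -24.93, 50.36, -101.73]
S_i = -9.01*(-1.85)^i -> [-9.01, 16.67, -30.84, 57.05, -105.54]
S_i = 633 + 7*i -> [633, 640, 647, 654, 661]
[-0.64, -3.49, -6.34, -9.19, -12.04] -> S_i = -0.64 + -2.85*i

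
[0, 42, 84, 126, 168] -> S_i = 0 + 42*i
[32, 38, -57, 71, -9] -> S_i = Random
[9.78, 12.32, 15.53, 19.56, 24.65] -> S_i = 9.78*1.26^i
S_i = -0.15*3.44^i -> [-0.15, -0.52, -1.78, -6.11, -21.01]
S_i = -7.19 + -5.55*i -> [-7.19, -12.74, -18.29, -23.84, -29.39]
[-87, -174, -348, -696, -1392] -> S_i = -87*2^i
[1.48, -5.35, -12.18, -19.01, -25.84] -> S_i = 1.48 + -6.83*i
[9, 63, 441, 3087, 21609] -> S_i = 9*7^i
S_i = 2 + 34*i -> [2, 36, 70, 104, 138]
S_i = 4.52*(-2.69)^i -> [4.52, -12.16, 32.71, -87.98, 236.67]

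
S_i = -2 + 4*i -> [-2, 2, 6, 10, 14]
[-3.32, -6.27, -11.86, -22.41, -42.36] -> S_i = -3.32*1.89^i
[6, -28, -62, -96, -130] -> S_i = 6 + -34*i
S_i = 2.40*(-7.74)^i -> [2.4, -18.58, 143.78, -1112.84, 8613.41]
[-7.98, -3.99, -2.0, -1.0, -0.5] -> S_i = -7.98*0.50^i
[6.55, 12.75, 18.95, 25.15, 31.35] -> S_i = 6.55 + 6.20*i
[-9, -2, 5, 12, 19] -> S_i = -9 + 7*i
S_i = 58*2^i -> [58, 116, 232, 464, 928]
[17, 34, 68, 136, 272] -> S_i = 17*2^i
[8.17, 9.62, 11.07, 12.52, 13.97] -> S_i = 8.17 + 1.45*i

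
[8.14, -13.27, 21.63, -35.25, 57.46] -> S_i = 8.14*(-1.63)^i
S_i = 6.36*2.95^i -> [6.36, 18.76, 55.35, 163.28, 481.67]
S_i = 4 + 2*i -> [4, 6, 8, 10, 12]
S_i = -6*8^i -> [-6, -48, -384, -3072, -24576]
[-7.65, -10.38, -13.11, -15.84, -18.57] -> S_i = -7.65 + -2.73*i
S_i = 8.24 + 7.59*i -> [8.24, 15.83, 23.42, 31.01, 38.6]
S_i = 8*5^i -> [8, 40, 200, 1000, 5000]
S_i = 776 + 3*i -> [776, 779, 782, 785, 788]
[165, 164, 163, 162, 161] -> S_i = 165 + -1*i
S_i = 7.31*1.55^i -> [7.31, 11.33, 17.56, 27.22, 42.19]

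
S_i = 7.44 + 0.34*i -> [7.44, 7.78, 8.12, 8.46, 8.8]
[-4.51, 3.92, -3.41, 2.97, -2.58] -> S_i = -4.51*(-0.87)^i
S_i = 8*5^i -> [8, 40, 200, 1000, 5000]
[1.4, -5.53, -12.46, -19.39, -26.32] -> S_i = 1.40 + -6.93*i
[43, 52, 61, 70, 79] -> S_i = 43 + 9*i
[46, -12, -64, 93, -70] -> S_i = Random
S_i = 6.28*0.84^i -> [6.28, 5.28, 4.43, 3.72, 3.13]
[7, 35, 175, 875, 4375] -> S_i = 7*5^i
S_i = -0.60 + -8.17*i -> [-0.6, -8.77, -16.94, -25.11, -33.28]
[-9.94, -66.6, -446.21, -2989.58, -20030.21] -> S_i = -9.94*6.70^i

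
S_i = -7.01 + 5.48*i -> [-7.01, -1.53, 3.95, 9.43, 14.91]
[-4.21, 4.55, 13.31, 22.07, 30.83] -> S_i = -4.21 + 8.76*i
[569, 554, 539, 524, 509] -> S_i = 569 + -15*i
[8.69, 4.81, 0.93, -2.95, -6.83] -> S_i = 8.69 + -3.88*i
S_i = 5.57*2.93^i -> [5.57, 16.32, 47.82, 140.11, 410.51]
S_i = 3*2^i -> [3, 6, 12, 24, 48]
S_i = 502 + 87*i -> [502, 589, 676, 763, 850]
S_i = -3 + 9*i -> [-3, 6, 15, 24, 33]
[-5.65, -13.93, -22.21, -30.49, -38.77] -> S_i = -5.65 + -8.28*i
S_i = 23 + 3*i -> [23, 26, 29, 32, 35]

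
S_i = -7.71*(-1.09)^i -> [-7.71, 8.4, -9.16, 9.98, -10.88]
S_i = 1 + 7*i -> [1, 8, 15, 22, 29]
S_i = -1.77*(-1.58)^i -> [-1.77, 2.8, -4.42, 6.98, -11.03]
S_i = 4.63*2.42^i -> [4.63, 11.2, 27.12, 65.62, 158.8]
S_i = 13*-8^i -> [13, -104, 832, -6656, 53248]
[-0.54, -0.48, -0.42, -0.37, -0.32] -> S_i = -0.54*0.88^i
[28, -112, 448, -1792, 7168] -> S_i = 28*-4^i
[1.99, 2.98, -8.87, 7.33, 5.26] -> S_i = Random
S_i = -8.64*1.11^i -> [-8.64, -9.59, -10.65, -11.82, -13.12]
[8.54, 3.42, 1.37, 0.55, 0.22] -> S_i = 8.54*0.40^i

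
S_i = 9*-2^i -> [9, -18, 36, -72, 144]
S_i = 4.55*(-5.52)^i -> [4.55, -25.12, 138.64, -765.29, 4224.43]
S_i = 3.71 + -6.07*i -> [3.71, -2.36, -8.43, -14.5, -20.57]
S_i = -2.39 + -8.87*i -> [-2.39, -11.26, -20.13, -29.0, -37.87]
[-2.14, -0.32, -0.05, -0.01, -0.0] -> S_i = -2.14*0.15^i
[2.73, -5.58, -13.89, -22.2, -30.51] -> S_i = 2.73 + -8.31*i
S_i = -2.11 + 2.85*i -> [-2.11, 0.74, 3.59, 6.44, 9.29]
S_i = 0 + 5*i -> [0, 5, 10, 15, 20]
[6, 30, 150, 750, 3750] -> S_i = 6*5^i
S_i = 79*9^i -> [79, 711, 6399, 57591, 518319]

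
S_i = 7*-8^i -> [7, -56, 448, -3584, 28672]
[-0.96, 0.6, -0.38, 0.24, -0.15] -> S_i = -0.96*(-0.63)^i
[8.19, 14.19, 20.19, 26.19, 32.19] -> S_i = 8.19 + 6.00*i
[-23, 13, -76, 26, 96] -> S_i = Random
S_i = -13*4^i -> [-13, -52, -208, -832, -3328]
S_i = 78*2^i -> [78, 156, 312, 624, 1248]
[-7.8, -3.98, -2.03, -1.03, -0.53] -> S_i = -7.80*0.51^i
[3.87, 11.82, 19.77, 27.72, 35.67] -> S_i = 3.87 + 7.95*i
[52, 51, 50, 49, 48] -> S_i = 52 + -1*i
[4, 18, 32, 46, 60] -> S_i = 4 + 14*i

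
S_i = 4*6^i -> [4, 24, 144, 864, 5184]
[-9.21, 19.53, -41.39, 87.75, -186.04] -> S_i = -9.21*(-2.12)^i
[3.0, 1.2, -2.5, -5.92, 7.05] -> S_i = Random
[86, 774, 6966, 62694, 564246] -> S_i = 86*9^i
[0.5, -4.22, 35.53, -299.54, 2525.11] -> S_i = 0.50*(-8.43)^i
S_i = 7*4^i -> [7, 28, 112, 448, 1792]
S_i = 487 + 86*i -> [487, 573, 659, 745, 831]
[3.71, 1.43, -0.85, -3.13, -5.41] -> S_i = 3.71 + -2.28*i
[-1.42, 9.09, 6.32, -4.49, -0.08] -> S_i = Random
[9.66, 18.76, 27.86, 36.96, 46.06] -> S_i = 9.66 + 9.10*i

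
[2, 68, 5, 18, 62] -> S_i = Random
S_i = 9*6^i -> [9, 54, 324, 1944, 11664]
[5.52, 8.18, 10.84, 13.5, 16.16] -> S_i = 5.52 + 2.66*i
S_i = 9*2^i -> [9, 18, 36, 72, 144]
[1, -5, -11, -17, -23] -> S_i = 1 + -6*i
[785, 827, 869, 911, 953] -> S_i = 785 + 42*i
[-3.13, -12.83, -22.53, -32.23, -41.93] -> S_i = -3.13 + -9.70*i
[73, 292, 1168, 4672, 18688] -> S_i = 73*4^i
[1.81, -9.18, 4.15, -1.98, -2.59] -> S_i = Random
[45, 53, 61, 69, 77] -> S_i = 45 + 8*i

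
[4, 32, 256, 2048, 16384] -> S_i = 4*8^i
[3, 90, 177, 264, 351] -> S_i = 3 + 87*i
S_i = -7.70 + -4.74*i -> [-7.7, -12.44, -17.18, -21.92, -26.66]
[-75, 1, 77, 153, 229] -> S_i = -75 + 76*i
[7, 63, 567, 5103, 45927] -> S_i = 7*9^i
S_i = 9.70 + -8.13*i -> [9.7, 1.57, -6.56, -14.69, -22.82]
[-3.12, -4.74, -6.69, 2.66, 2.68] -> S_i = Random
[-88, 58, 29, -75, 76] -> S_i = Random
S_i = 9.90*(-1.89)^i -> [9.9, -18.71, 35.36, -66.84, 126.32]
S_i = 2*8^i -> [2, 16, 128, 1024, 8192]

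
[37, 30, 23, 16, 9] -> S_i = 37 + -7*i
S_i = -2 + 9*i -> [-2, 7, 16, 25, 34]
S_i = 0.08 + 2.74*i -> [0.08, 2.82, 5.56, 8.3, 11.04]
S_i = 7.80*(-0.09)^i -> [7.8, -0.7, 0.06, -0.01, 0.0]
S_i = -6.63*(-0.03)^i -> [-6.63, 0.2, -0.01, 0.0, -0.0]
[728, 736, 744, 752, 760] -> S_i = 728 + 8*i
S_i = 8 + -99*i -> [8, -91, -190, -289, -388]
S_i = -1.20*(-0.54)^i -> [-1.2, 0.65, -0.35, 0.19, -0.1]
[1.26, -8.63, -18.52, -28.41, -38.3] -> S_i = 1.26 + -9.89*i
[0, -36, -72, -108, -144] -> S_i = 0 + -36*i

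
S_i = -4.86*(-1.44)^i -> [-4.86, 7.0, -10.08, 14.51, -20.9]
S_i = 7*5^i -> [7, 35, 175, 875, 4375]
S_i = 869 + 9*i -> [869, 878, 887, 896, 905]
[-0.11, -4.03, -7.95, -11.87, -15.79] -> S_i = -0.11 + -3.92*i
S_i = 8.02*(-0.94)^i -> [8.02, -7.54, 7.09, -6.66, 6.26]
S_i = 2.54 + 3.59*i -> [2.54, 6.13, 9.72, 13.31, 16.9]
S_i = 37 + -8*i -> [37, 29, 21, 13, 5]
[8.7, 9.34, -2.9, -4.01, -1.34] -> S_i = Random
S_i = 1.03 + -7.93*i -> [1.03, -6.9, -14.83, -22.76, -30.69]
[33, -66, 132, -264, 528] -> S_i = 33*-2^i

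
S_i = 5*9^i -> [5, 45, 405, 3645, 32805]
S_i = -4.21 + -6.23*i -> [-4.21, -10.44, -16.67, -22.9, -29.13]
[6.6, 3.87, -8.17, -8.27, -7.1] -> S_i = Random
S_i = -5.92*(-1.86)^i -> [-5.92, 11.01, -20.48, 38.09, -70.86]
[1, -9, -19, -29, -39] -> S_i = 1 + -10*i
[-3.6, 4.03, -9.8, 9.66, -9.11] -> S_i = Random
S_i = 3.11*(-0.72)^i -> [3.11, -2.24, 1.61, -1.16, 0.84]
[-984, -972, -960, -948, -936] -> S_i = -984 + 12*i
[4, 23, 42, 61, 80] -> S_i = 4 + 19*i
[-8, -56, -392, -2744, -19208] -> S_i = -8*7^i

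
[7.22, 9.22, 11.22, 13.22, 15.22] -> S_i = 7.22 + 2.00*i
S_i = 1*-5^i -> [1, -5, 25, -125, 625]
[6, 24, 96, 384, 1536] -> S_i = 6*4^i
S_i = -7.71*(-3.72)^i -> [-7.71, 28.68, -106.69, 396.9, -1476.48]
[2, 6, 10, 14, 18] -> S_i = 2 + 4*i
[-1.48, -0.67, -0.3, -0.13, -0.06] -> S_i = -1.48*0.45^i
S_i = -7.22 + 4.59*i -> [-7.22, -2.63, 1.96, 6.55, 11.14]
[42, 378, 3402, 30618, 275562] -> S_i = 42*9^i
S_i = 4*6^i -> [4, 24, 144, 864, 5184]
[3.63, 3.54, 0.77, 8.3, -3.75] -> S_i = Random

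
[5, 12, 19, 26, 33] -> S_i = 5 + 7*i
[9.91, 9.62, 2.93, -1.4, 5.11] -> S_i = Random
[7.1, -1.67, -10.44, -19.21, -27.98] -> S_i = 7.10 + -8.77*i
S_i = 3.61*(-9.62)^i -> [3.61, -34.73, 334.09, -3213.9, 30917.72]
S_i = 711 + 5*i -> [711, 716, 721, 726, 731]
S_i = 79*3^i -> [79, 237, 711, 2133, 6399]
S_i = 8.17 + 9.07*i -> [8.17, 17.24, 26.31, 35.38, 44.45]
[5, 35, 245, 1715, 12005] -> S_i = 5*7^i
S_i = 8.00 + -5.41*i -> [8.0, 2.59, -2.82, -8.23, -13.64]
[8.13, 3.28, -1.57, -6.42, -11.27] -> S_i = 8.13 + -4.85*i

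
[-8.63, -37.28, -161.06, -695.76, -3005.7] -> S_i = -8.63*4.32^i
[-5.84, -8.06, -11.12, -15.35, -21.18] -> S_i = -5.84*1.38^i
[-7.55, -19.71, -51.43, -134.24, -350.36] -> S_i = -7.55*2.61^i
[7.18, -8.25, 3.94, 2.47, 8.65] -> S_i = Random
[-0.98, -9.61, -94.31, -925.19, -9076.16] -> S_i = -0.98*9.81^i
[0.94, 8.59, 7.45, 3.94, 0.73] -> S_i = Random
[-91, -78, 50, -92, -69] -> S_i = Random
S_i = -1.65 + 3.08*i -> [-1.65, 1.43, 4.51, 7.59, 10.67]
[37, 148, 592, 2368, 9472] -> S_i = 37*4^i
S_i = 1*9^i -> [1, 9, 81, 729, 6561]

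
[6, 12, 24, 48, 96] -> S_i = 6*2^i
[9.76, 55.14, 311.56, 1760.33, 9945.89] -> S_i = 9.76*5.65^i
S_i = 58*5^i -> [58, 290, 1450, 7250, 36250]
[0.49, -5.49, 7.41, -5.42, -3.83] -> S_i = Random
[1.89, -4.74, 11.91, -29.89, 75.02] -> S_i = 1.89*(-2.51)^i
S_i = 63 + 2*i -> [63, 65, 67, 69, 71]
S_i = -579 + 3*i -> [-579, -576, -573, -570, -567]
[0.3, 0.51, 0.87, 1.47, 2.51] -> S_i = 0.30*1.70^i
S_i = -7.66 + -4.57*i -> [-7.66, -12.23, -16.8, -21.37, -25.94]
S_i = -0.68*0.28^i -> [-0.68, -0.19, -0.05, -0.01, -0.0]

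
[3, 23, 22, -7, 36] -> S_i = Random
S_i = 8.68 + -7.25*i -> [8.68, 1.43, -5.82, -13.07, -20.32]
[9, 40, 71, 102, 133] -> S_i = 9 + 31*i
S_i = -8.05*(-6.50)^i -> [-8.05, 52.32, -340.11, 2210.73, -14369.75]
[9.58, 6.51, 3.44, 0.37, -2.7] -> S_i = 9.58 + -3.07*i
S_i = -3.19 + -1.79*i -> [-3.19, -4.98, -6.77, -8.56, -10.35]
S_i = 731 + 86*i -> [731, 817, 903, 989, 1075]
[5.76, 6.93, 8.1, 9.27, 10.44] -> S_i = 5.76 + 1.17*i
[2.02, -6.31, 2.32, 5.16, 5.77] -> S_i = Random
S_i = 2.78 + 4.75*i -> [2.78, 7.53, 12.28, 17.03, 21.78]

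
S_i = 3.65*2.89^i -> [3.65, 10.55, 30.49, 88.1, 254.62]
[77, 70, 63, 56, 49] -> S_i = 77 + -7*i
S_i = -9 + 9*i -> [-9, 0, 9, 18, 27]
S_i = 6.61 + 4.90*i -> [6.61, 11.51, 16.41, 21.31, 26.21]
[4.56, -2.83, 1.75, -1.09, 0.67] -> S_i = 4.56*(-0.62)^i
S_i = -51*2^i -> [-51, -102, -204, -408, -816]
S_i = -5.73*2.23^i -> [-5.73, -12.78, -28.49, -63.54, -141.7]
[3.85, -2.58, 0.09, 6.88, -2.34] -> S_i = Random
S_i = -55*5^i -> [-55, -275, -1375, -6875, -34375]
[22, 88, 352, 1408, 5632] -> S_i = 22*4^i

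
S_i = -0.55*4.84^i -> [-0.55, -2.66, -12.88, -62.36, -301.82]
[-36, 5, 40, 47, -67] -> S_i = Random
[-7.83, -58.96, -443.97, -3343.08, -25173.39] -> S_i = -7.83*7.53^i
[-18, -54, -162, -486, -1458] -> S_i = -18*3^i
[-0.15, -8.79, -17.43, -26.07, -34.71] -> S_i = -0.15 + -8.64*i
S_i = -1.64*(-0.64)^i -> [-1.64, 1.05, -0.67, 0.43, -0.28]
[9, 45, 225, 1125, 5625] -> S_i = 9*5^i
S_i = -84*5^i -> [-84, -420, -2100, -10500, -52500]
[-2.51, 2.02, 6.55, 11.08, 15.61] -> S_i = -2.51 + 4.53*i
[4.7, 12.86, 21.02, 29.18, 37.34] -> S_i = 4.70 + 8.16*i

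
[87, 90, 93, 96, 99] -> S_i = 87 + 3*i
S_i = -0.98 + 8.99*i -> [-0.98, 8.01, 17.0, 25.99, 34.98]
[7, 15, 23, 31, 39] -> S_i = 7 + 8*i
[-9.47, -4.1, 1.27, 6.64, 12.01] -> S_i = -9.47 + 5.37*i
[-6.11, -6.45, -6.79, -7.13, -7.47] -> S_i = -6.11 + -0.34*i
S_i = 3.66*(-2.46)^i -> [3.66, -9.0, 22.15, -54.49, 134.04]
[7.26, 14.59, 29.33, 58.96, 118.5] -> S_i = 7.26*2.01^i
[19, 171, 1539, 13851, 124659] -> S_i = 19*9^i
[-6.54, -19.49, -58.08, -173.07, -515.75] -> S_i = -6.54*2.98^i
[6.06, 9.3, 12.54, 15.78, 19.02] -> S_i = 6.06 + 3.24*i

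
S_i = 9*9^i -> [9, 81, 729, 6561, 59049]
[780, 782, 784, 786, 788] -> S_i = 780 + 2*i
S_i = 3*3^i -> [3, 9, 27, 81, 243]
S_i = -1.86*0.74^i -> [-1.86, -1.38, -1.02, -0.75, -0.56]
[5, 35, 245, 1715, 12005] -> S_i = 5*7^i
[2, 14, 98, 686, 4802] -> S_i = 2*7^i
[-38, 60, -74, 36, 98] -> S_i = Random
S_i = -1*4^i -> [-1, -4, -16, -64, -256]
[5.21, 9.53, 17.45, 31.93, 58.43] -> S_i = 5.21*1.83^i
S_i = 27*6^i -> [27, 162, 972, 5832, 34992]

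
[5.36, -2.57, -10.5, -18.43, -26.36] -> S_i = 5.36 + -7.93*i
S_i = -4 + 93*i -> [-4, 89, 182, 275, 368]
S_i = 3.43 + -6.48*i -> [3.43, -3.05, -9.53, -16.01, -22.49]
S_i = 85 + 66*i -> [85, 151, 217, 283, 349]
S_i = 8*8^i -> [8, 64, 512, 4096, 32768]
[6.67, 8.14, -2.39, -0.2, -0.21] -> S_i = Random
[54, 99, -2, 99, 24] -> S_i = Random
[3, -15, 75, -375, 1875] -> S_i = 3*-5^i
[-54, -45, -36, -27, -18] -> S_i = -54 + 9*i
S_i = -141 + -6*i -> [-141, -147, -153, -159, -165]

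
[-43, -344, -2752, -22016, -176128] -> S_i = -43*8^i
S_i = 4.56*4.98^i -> [4.56, 22.71, 113.09, 563.19, 2804.67]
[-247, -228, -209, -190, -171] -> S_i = -247 + 19*i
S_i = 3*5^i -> [3, 15, 75, 375, 1875]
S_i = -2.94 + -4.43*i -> [-2.94, -7.37, -11.8, -16.23, -20.66]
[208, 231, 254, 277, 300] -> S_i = 208 + 23*i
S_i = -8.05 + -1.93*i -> [-8.05, -9.98, -11.91, -13.84, -15.77]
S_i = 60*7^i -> [60, 420, 2940, 20580, 144060]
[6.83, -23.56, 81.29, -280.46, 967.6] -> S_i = 6.83*(-3.45)^i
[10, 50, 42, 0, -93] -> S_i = Random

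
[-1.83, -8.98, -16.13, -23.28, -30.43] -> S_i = -1.83 + -7.15*i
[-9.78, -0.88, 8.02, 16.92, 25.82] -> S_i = -9.78 + 8.90*i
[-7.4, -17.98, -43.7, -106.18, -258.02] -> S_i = -7.40*2.43^i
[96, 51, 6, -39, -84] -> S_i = 96 + -45*i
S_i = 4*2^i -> [4, 8, 16, 32, 64]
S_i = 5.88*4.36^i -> [5.88, 25.64, 111.78, 487.35, 2124.83]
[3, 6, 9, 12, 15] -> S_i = 3 + 3*i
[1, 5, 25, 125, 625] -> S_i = 1*5^i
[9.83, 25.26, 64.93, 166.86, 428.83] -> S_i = 9.83*2.57^i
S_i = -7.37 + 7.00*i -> [-7.37, -0.37, 6.63, 13.63, 20.63]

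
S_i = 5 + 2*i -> [5, 7, 9, 11, 13]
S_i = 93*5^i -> [93, 465, 2325, 11625, 58125]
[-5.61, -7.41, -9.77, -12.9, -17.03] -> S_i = -5.61*1.32^i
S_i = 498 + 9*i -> [498, 507, 516, 525, 534]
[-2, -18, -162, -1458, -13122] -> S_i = -2*9^i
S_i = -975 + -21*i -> [-975, -996, -1017, -1038, -1059]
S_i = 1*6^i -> [1, 6, 36, 216, 1296]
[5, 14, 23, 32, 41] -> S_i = 5 + 9*i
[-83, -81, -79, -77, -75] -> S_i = -83 + 2*i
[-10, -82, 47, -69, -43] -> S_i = Random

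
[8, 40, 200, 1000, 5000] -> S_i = 8*5^i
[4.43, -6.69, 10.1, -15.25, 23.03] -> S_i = 4.43*(-1.51)^i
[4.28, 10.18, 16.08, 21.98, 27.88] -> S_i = 4.28 + 5.90*i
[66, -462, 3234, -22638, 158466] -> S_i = 66*-7^i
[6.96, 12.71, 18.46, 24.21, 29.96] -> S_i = 6.96 + 5.75*i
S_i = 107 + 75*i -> [107, 182, 257, 332, 407]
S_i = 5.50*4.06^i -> [5.5, 22.33, 90.66, 368.08, 1494.4]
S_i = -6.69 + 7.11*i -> [-6.69, 0.42, 7.53, 14.64, 21.75]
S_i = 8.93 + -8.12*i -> [8.93, 0.81, -7.31, -15.43, -23.55]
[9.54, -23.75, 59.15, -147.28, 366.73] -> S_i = 9.54*(-2.49)^i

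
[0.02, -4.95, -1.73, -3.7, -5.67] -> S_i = Random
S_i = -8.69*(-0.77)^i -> [-8.69, 6.69, -5.15, 3.97, -3.05]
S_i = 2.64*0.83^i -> [2.64, 2.19, 1.82, 1.51, 1.25]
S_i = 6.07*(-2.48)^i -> [6.07, -15.05, 37.33, -92.59, 229.61]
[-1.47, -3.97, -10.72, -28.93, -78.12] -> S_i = -1.47*2.70^i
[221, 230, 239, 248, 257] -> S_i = 221 + 9*i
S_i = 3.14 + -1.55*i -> [3.14, 1.59, 0.04, -1.51, -3.06]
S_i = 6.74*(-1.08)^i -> [6.74, -7.28, 7.86, -8.49, 9.17]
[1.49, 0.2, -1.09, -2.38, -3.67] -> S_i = 1.49 + -1.29*i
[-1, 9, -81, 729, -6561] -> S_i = -1*-9^i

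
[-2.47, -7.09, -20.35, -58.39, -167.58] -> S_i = -2.47*2.87^i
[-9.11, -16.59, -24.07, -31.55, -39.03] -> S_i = -9.11 + -7.48*i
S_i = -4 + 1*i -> [-4, -3, -2, -1, 0]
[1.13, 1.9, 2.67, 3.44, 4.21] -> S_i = 1.13 + 0.77*i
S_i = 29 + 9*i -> [29, 38, 47, 56, 65]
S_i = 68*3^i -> [68, 204, 612, 1836, 5508]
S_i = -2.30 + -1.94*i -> [-2.3, -4.24, -6.18, -8.12, -10.06]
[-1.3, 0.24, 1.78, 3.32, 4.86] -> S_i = -1.30 + 1.54*i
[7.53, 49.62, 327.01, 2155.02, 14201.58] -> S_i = 7.53*6.59^i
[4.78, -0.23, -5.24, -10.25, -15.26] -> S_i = 4.78 + -5.01*i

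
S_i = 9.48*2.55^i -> [9.48, 24.17, 61.64, 157.19, 400.84]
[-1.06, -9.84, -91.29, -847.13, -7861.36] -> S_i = -1.06*9.28^i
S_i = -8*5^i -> [-8, -40, -200, -1000, -5000]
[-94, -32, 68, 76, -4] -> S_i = Random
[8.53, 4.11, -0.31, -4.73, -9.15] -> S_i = 8.53 + -4.42*i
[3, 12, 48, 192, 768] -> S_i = 3*4^i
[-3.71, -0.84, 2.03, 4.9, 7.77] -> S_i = -3.71 + 2.87*i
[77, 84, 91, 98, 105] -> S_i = 77 + 7*i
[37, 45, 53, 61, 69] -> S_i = 37 + 8*i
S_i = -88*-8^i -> [-88, 704, -5632, 45056, -360448]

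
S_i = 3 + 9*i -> [3, 12, 21, 30, 39]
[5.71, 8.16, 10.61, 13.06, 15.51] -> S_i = 5.71 + 2.45*i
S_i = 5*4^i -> [5, 20, 80, 320, 1280]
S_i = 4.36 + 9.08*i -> [4.36, 13.44, 22.52, 31.6, 40.68]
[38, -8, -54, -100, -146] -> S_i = 38 + -46*i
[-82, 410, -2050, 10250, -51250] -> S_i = -82*-5^i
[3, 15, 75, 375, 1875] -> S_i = 3*5^i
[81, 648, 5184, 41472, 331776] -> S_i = 81*8^i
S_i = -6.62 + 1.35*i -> [-6.62, -5.27, -3.92, -2.57, -1.22]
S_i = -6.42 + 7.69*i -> [-6.42, 1.27, 8.96, 16.65, 24.34]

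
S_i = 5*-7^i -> [5, -35, 245, -1715, 12005]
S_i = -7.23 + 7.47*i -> [-7.23, 0.24, 7.71, 15.18, 22.65]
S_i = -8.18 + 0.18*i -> [-8.18, -8.0, -7.82, -7.64, -7.46]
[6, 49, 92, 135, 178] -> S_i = 6 + 43*i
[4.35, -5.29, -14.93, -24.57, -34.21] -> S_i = 4.35 + -9.64*i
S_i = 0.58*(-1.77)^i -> [0.58, -1.03, 1.82, -3.22, 5.69]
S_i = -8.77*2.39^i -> [-8.77, -20.96, -50.1, -119.73, -286.15]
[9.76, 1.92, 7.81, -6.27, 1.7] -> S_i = Random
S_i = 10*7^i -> [10, 70, 490, 3430, 24010]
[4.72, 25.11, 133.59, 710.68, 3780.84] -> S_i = 4.72*5.32^i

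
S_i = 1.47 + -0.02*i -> [1.47, 1.45, 1.43, 1.41, 1.39]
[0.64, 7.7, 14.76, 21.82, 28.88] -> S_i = 0.64 + 7.06*i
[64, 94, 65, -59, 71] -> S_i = Random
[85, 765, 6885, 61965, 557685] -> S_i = 85*9^i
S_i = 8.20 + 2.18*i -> [8.2, 10.38, 12.56, 14.74, 16.92]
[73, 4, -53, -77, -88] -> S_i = Random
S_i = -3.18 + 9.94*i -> [-3.18, 6.76, 16.7, 26.64, 36.58]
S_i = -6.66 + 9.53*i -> [-6.66, 2.87, 12.4, 21.93, 31.46]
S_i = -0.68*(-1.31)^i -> [-0.68, 0.89, -1.17, 1.53, -2.0]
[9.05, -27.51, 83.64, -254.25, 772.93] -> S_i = 9.05*(-3.04)^i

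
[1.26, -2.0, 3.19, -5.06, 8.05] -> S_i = 1.26*(-1.59)^i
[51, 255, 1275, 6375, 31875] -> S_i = 51*5^i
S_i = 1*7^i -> [1, 7, 49, 343, 2401]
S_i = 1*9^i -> [1, 9, 81, 729, 6561]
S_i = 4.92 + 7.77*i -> [4.92, 12.69, 20.46, 28.23, 36.0]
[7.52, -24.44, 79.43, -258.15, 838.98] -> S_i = 7.52*(-3.25)^i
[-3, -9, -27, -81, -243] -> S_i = -3*3^i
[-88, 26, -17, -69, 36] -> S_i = Random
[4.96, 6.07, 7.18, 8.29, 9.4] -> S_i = 4.96 + 1.11*i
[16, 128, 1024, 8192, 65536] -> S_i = 16*8^i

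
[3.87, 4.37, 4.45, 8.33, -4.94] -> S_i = Random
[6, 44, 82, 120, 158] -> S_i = 6 + 38*i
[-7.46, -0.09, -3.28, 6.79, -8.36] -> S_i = Random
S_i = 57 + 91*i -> [57, 148, 239, 330, 421]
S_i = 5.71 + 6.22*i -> [5.71, 11.93, 18.15, 24.37, 30.59]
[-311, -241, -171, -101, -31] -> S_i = -311 + 70*i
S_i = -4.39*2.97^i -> [-4.39, -13.04, -38.72, -115.01, -341.58]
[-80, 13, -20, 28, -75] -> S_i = Random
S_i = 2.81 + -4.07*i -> [2.81, -1.26, -5.33, -9.4, -13.47]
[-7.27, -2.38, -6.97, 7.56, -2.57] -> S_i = Random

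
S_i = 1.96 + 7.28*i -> [1.96, 9.24, 16.52, 23.8, 31.08]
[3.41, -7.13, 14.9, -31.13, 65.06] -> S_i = 3.41*(-2.09)^i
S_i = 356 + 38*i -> [356, 394, 432, 470, 508]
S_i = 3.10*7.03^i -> [3.1, 21.79, 153.2, 1077.03, 7571.52]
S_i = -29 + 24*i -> [-29, -5, 19, 43, 67]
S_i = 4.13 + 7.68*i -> [4.13, 11.81, 19.49, 27.17, 34.85]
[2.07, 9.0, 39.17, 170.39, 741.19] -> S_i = 2.07*4.35^i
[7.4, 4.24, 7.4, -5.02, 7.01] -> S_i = Random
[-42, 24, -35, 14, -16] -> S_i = Random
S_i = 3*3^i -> [3, 9, 27, 81, 243]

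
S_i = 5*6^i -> [5, 30, 180, 1080, 6480]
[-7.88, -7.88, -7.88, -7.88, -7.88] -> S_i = -7.88 + -0.00*i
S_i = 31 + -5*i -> [31, 26, 21, 16, 11]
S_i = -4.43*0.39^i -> [-4.43, -1.73, -0.67, -0.26, -0.1]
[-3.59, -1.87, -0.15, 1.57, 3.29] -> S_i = -3.59 + 1.72*i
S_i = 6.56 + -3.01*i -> [6.56, 3.55, 0.54, -2.47, -5.48]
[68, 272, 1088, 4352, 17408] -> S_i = 68*4^i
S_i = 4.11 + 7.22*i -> [4.11, 11.33, 18.55, 25.77, 32.99]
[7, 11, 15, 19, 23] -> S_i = 7 + 4*i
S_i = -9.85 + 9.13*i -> [-9.85, -0.72, 8.41, 17.54, 26.67]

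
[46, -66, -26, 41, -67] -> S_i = Random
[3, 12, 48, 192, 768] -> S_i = 3*4^i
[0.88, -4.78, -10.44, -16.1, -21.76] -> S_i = 0.88 + -5.66*i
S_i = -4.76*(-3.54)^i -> [-4.76, 16.85, -59.65, 211.16, -747.52]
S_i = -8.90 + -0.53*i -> [-8.9, -9.43, -9.96, -10.49, -11.02]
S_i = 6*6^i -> [6, 36, 216, 1296, 7776]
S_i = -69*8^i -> [-69, -552, -4416, -35328, -282624]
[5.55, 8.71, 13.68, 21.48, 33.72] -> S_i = 5.55*1.57^i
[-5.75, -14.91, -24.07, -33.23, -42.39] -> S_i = -5.75 + -9.16*i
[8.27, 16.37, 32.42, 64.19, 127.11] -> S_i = 8.27*1.98^i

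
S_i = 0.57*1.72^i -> [0.57, 0.98, 1.69, 2.9, 4.99]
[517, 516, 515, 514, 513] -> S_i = 517 + -1*i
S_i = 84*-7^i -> [84, -588, 4116, -28812, 201684]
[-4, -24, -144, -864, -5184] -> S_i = -4*6^i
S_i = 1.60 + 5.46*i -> [1.6, 7.06, 12.52, 17.98, 23.44]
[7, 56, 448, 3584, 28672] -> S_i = 7*8^i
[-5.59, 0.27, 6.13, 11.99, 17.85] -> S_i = -5.59 + 5.86*i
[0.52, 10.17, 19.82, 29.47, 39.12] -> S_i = 0.52 + 9.65*i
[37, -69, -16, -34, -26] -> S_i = Random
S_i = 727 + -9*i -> [727, 718, 709, 700, 691]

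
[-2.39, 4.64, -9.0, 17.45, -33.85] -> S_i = -2.39*(-1.94)^i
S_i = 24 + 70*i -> [24, 94, 164, 234, 304]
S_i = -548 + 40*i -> [-548, -508, -468, -428, -388]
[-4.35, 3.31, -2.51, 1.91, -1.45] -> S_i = -4.35*(-0.76)^i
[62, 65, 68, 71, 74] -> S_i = 62 + 3*i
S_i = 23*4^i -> [23, 92, 368, 1472, 5888]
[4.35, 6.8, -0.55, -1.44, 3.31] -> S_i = Random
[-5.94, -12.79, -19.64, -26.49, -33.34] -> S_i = -5.94 + -6.85*i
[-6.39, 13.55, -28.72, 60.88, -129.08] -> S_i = -6.39*(-2.12)^i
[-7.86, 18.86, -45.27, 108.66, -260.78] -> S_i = -7.86*(-2.40)^i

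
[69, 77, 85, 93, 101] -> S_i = 69 + 8*i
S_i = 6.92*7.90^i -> [6.92, 54.67, 431.88, 3411.83, 26953.46]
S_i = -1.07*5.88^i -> [-1.07, -6.29, -36.99, -217.53, -1279.07]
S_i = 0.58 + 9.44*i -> [0.58, 10.02, 19.46, 28.9, 38.34]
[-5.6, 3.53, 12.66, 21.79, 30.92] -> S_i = -5.60 + 9.13*i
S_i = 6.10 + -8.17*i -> [6.1, -2.07, -10.24, -18.41, -26.58]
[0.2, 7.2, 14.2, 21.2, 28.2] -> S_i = 0.20 + 7.00*i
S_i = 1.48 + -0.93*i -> [1.48, 0.55, -0.38, -1.31, -2.24]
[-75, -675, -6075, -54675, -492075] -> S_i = -75*9^i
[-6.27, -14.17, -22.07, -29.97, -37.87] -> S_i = -6.27 + -7.90*i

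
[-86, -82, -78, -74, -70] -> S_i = -86 + 4*i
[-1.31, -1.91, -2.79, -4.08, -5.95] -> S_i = -1.31*1.46^i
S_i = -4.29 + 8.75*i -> [-4.29, 4.46, 13.21, 21.96, 30.71]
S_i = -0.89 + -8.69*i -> [-0.89, -9.58, -18.27, -26.96, -35.65]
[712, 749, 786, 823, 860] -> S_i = 712 + 37*i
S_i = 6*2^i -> [6, 12, 24, 48, 96]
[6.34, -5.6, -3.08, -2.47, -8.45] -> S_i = Random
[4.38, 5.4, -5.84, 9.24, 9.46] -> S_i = Random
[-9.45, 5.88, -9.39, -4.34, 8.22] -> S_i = Random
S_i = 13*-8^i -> [13, -104, 832, -6656, 53248]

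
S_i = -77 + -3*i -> [-77, -80, -83, -86, -89]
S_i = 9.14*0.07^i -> [9.14, 0.64, 0.04, 0.0, 0.0]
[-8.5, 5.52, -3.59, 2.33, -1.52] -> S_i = -8.50*(-0.65)^i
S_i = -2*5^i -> [-2, -10, -50, -250, -1250]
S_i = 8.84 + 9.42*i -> [8.84, 18.26, 27.68, 37.1, 46.52]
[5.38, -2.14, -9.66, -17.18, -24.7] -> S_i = 5.38 + -7.52*i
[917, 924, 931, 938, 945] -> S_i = 917 + 7*i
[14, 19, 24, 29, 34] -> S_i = 14 + 5*i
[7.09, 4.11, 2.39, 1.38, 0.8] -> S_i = 7.09*0.58^i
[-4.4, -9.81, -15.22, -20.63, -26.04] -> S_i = -4.40 + -5.41*i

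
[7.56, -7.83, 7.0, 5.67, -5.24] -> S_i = Random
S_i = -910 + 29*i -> [-910, -881, -852, -823, -794]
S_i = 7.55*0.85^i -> [7.55, 6.42, 5.45, 4.64, 3.94]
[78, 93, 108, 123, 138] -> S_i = 78 + 15*i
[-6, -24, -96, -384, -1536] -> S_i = -6*4^i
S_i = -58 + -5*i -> [-58, -63, -68, -73, -78]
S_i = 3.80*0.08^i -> [3.8, 0.3, 0.02, 0.0, 0.0]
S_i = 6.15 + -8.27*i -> [6.15, -2.12, -10.39, -18.66, -26.93]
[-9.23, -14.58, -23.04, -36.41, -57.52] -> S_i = -9.23*1.58^i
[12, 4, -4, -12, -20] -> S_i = 12 + -8*i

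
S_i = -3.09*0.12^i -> [-3.09, -0.37, -0.04, -0.01, -0.0]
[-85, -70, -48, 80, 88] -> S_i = Random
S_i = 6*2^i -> [6, 12, 24, 48, 96]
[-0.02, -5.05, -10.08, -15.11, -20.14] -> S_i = -0.02 + -5.03*i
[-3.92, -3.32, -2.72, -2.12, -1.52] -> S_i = -3.92 + 0.60*i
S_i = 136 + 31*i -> [136, 167, 198, 229, 260]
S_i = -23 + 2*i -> [-23, -21, -19, -17, -15]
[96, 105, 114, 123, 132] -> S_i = 96 + 9*i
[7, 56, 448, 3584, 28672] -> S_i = 7*8^i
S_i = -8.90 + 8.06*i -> [-8.9, -0.84, 7.22, 15.28, 23.34]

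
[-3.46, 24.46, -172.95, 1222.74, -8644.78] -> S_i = -3.46*(-7.07)^i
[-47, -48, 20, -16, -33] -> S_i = Random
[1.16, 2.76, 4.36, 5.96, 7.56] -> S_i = 1.16 + 1.60*i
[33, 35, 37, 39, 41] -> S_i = 33 + 2*i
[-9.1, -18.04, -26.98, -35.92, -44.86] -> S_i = -9.10 + -8.94*i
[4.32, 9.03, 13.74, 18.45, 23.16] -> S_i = 4.32 + 4.71*i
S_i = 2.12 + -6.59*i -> [2.12, -4.47, -11.06, -17.65, -24.24]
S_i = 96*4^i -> [96, 384, 1536, 6144, 24576]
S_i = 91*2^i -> [91, 182, 364, 728, 1456]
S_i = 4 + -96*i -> [4, -92, -188, -284, -380]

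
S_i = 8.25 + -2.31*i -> [8.25, 5.94, 3.63, 1.32, -0.99]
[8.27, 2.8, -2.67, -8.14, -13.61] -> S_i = 8.27 + -5.47*i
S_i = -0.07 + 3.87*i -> [-0.07, 3.8, 7.67, 11.54, 15.41]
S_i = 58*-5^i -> [58, -290, 1450, -7250, 36250]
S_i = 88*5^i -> [88, 440, 2200, 11000, 55000]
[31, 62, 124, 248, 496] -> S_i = 31*2^i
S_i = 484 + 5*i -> [484, 489, 494, 499, 504]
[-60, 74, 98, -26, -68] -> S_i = Random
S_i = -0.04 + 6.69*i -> [-0.04, 6.65, 13.34, 20.03, 26.72]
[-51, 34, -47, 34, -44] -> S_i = Random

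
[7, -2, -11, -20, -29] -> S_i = 7 + -9*i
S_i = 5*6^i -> [5, 30, 180, 1080, 6480]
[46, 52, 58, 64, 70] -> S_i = 46 + 6*i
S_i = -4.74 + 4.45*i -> [-4.74, -0.29, 4.16, 8.61, 13.06]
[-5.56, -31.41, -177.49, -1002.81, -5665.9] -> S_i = -5.56*5.65^i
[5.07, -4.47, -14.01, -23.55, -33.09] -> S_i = 5.07 + -9.54*i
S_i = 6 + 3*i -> [6, 9, 12, 15, 18]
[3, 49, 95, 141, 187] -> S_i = 3 + 46*i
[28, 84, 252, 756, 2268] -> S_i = 28*3^i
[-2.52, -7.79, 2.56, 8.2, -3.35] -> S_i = Random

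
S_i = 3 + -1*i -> [3, 2, 1, 0, -1]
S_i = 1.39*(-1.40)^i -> [1.39, -1.95, 2.72, -3.81, 5.34]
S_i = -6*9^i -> [-6, -54, -486, -4374, -39366]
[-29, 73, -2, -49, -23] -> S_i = Random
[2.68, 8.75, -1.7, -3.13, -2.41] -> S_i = Random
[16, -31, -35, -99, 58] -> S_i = Random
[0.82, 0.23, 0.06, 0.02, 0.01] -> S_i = 0.82*0.28^i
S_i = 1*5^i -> [1, 5, 25, 125, 625]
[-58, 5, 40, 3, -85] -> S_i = Random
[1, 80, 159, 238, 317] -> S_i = 1 + 79*i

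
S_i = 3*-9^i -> [3, -27, 243, -2187, 19683]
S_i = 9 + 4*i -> [9, 13, 17, 21, 25]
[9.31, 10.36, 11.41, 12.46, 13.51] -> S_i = 9.31 + 1.05*i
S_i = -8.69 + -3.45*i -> [-8.69, -12.14, -15.59, -19.04, -22.49]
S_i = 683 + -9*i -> [683, 674, 665, 656, 647]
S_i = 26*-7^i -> [26, -182, 1274, -8918, 62426]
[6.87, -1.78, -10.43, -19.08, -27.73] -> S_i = 6.87 + -8.65*i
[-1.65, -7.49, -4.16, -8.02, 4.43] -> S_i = Random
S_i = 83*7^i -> [83, 581, 4067, 28469, 199283]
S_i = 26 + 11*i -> [26, 37, 48, 59, 70]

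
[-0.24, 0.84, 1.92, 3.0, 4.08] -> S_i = -0.24 + 1.08*i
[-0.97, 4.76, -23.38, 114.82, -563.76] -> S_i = -0.97*(-4.91)^i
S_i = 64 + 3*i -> [64, 67, 70, 73, 76]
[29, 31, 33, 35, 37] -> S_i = 29 + 2*i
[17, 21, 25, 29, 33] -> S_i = 17 + 4*i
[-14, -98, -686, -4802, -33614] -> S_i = -14*7^i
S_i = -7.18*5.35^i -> [-7.18, -38.41, -205.51, -1099.48, -5882.2]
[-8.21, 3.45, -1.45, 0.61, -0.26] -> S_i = -8.21*(-0.42)^i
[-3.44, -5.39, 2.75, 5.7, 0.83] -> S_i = Random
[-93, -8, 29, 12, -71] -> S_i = Random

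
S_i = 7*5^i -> [7, 35, 175, 875, 4375]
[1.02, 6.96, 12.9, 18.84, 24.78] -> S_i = 1.02 + 5.94*i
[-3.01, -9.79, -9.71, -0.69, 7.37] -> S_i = Random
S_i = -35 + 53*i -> [-35, 18, 71, 124, 177]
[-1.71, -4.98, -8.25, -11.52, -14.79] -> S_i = -1.71 + -3.27*i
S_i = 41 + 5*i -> [41, 46, 51, 56, 61]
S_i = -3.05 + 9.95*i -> [-3.05, 6.9, 16.85, 26.8, 36.75]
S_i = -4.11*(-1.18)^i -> [-4.11, 4.85, -5.72, 6.75, -7.97]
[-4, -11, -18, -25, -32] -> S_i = -4 + -7*i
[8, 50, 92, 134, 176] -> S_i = 8 + 42*i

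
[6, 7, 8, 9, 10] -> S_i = 6 + 1*i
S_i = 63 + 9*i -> [63, 72, 81, 90, 99]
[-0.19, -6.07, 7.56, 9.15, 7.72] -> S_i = Random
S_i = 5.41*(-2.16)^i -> [5.41, -11.69, 25.24, -54.52, 117.76]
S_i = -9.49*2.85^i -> [-9.49, -27.05, -77.08, -219.69, -626.1]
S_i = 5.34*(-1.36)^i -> [5.34, -7.26, 9.88, -13.43, 18.27]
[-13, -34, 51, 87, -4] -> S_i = Random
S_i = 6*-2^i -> [6, -12, 24, -48, 96]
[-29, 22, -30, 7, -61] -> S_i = Random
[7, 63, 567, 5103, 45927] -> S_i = 7*9^i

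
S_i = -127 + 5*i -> [-127, -122, -117, -112, -107]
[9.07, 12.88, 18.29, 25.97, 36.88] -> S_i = 9.07*1.42^i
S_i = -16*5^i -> [-16, -80, -400, -2000, -10000]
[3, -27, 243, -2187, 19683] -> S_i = 3*-9^i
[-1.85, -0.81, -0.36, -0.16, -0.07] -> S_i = -1.85*0.44^i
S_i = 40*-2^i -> [40, -80, 160, -320, 640]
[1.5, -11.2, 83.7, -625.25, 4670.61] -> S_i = 1.50*(-7.47)^i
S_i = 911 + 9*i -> [911, 920, 929, 938, 947]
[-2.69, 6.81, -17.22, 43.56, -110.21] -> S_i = -2.69*(-2.53)^i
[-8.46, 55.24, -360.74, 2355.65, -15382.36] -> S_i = -8.46*(-6.53)^i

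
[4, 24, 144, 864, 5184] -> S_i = 4*6^i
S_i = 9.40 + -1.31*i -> [9.4, 8.09, 6.78, 5.47, 4.16]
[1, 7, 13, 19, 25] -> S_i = 1 + 6*i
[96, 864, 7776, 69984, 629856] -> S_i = 96*9^i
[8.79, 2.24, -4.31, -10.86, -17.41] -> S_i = 8.79 + -6.55*i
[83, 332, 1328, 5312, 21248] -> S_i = 83*4^i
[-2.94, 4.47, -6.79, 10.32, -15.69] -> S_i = -2.94*(-1.52)^i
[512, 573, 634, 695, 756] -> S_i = 512 + 61*i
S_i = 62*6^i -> [62, 372, 2232, 13392, 80352]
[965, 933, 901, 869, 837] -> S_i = 965 + -32*i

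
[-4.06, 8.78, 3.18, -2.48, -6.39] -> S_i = Random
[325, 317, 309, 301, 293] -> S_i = 325 + -8*i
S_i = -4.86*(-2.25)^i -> [-4.86, 10.94, -24.6, 55.36, -124.56]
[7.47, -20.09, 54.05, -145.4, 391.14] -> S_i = 7.47*(-2.69)^i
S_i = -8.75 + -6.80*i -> [-8.75, -15.55, -22.35, -29.15, -35.95]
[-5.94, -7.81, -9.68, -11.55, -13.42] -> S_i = -5.94 + -1.87*i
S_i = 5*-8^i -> [5, -40, 320, -2560, 20480]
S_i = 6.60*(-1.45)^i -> [6.6, -9.57, 13.88, -20.12, 29.18]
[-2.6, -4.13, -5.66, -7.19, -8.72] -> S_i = -2.60 + -1.53*i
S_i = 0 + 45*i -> [0, 45, 90, 135, 180]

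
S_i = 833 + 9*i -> [833, 842, 851, 860, 869]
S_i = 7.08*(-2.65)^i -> [7.08, -18.76, 49.72, -131.76, 349.15]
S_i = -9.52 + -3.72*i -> [-9.52, -13.24, -16.96, -20.68, -24.4]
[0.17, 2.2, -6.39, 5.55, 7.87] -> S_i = Random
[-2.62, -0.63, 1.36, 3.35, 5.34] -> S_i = -2.62 + 1.99*i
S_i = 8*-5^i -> [8, -40, 200, -1000, 5000]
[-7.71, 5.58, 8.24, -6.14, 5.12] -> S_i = Random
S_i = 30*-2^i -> [30, -60, 120, -240, 480]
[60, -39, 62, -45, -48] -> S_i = Random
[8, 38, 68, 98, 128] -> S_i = 8 + 30*i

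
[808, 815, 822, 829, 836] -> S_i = 808 + 7*i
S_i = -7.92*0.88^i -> [-7.92, -6.97, -6.13, -5.4, -4.75]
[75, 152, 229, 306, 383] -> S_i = 75 + 77*i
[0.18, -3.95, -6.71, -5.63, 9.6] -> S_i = Random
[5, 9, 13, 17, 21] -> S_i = 5 + 4*i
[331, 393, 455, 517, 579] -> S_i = 331 + 62*i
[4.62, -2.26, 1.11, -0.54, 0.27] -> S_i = 4.62*(-0.49)^i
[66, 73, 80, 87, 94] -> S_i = 66 + 7*i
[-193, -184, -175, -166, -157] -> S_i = -193 + 9*i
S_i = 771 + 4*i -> [771, 775, 779, 783, 787]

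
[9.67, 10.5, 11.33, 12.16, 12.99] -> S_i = 9.67 + 0.83*i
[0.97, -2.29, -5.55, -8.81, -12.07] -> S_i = 0.97 + -3.26*i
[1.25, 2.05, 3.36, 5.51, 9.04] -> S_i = 1.25*1.64^i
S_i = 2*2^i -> [2, 4, 8, 16, 32]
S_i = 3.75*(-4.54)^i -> [3.75, -17.02, 77.29, -350.91, 1593.14]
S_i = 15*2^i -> [15, 30, 60, 120, 240]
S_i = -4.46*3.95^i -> [-4.46, -17.62, -69.59, -274.87, -1085.73]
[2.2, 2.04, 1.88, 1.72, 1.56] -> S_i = 2.20 + -0.16*i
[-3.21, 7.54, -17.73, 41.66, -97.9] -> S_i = -3.21*(-2.35)^i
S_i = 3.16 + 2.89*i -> [3.16, 6.05, 8.94, 11.83, 14.72]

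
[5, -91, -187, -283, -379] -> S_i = 5 + -96*i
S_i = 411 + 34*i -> [411, 445, 479, 513, 547]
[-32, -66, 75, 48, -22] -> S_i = Random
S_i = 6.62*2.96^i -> [6.62, 19.6, 58.0, 171.69, 508.19]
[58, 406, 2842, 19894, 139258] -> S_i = 58*7^i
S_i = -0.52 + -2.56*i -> [-0.52, -3.08, -5.64, -8.2, -10.76]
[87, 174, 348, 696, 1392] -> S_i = 87*2^i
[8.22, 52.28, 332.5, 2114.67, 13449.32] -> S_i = 8.22*6.36^i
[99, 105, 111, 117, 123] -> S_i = 99 + 6*i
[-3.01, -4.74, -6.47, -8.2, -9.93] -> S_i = -3.01 + -1.73*i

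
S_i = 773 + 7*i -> [773, 780, 787, 794, 801]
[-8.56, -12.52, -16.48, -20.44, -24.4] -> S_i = -8.56 + -3.96*i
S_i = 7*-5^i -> [7, -35, 175, -875, 4375]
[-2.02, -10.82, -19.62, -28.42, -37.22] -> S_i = -2.02 + -8.80*i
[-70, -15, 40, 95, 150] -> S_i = -70 + 55*i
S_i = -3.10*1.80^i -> [-3.1, -5.58, -10.04, -18.08, -32.54]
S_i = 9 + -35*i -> [9, -26, -61, -96, -131]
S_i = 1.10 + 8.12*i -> [1.1, 9.22, 17.34, 25.46, 33.58]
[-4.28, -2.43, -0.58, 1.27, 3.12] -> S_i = -4.28 + 1.85*i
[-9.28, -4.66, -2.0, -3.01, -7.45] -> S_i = Random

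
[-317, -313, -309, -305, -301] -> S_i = -317 + 4*i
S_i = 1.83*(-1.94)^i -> [1.83, -3.55, 6.89, -13.36, 25.92]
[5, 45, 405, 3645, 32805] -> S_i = 5*9^i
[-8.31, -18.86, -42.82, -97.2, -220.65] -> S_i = -8.31*2.27^i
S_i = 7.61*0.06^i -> [7.61, 0.46, 0.03, 0.0, 0.0]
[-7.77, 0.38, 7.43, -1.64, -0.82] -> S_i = Random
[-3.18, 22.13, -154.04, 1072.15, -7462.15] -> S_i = -3.18*(-6.96)^i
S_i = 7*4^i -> [7, 28, 112, 448, 1792]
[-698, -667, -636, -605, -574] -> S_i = -698 + 31*i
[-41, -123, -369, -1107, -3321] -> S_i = -41*3^i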